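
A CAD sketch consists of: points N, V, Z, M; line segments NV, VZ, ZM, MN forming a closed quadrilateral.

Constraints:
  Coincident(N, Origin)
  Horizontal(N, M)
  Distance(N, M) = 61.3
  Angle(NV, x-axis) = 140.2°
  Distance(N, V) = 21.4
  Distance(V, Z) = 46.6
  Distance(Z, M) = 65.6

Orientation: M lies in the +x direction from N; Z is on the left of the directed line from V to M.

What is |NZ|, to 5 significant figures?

49.884

Checks: |VZ| = 46.60 ✓; |ZM| = 65.60 ✓.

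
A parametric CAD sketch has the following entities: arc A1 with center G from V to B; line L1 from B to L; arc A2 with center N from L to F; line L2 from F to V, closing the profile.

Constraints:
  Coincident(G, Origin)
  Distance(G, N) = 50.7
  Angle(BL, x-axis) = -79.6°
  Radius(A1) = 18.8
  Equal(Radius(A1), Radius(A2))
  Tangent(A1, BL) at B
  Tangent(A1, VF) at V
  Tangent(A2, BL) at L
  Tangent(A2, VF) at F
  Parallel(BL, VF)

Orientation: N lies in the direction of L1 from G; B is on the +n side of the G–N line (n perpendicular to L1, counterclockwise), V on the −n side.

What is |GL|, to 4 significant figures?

54.07

Tangency of A1 to both parallel lines with radius 18.8 puts B and V at G ± 18.8·n: B = (18.49, 3.394), V = (-18.49, -3.394). Equal radii place L and F the same way about N: L = N + 18.8·n = (27.64, -46.47), F = N − 18.8·n = (-9.339, -53.26). Then |GL| = |L − G| = 54.07.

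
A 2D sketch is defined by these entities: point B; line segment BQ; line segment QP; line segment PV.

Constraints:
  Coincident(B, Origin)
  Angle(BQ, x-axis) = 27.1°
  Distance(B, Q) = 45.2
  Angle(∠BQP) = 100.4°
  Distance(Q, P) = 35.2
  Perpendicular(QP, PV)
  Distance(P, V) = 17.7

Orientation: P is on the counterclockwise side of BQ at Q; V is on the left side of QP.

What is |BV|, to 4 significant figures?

50.95

∠BQP = 100.4°, so QP runs at 27.1° + (180° − 100.4°) = 106.7° from the x-axis; with |QP| = 35.2, P = Q + 35.2·(cos 106.7°, sin 106.7°) = (30.12, 54.31). QP ⟂ PV; with |PV| = 17.7 on the left of QP, V = P + 17.7·(-0.9578, -0.2874) = (13.17, 49.22). Then |BV| = |V − B| = 50.95.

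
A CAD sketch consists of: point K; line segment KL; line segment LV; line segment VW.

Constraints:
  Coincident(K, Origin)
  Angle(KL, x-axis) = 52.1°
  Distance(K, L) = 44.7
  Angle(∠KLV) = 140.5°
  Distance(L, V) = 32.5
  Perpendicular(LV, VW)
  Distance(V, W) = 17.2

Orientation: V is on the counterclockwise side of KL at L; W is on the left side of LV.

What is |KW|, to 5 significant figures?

67.927

∠KLV = 140.5°, so LV runs at 52.1° + (180° − 140.5°) = 91.600° from the x-axis; with |LV| = 32.5, V = L + 32.5·(cos 91.600°, sin 91.600°) = (26.551, 67.759). The perpendicularity gives VW at right angles to LV; with |VW| = 17.2 on the left of LV, W = V + 17.2·(-0.99961, -0.027922) = (9.3578, 67.279). Then |KW| = |W − K| = 67.927.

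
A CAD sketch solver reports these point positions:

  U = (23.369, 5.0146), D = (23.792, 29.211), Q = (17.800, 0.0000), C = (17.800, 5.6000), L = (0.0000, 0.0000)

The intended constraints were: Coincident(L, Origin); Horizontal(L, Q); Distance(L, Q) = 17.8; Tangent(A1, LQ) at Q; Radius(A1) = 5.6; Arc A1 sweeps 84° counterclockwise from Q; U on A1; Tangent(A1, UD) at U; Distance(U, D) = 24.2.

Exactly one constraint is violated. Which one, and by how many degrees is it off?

Tangent(A1, UD) at U — off by 5.00°.

L = (0.00, 0.00) ✓; L.y = 0.00, Q.y = 0.00 ✓; |LQ| = 17.80 ✓; ∠(CQ, QL) = 90.00° ✓; |CQ| = 5.600 ✓; bearing(C→U) − bearing(C→Q) = 84.00° ✓; |CU| = 5.600 ✓; ∠(CU, UD) = 85.00° ✗; |UD| = 24.20 ✓.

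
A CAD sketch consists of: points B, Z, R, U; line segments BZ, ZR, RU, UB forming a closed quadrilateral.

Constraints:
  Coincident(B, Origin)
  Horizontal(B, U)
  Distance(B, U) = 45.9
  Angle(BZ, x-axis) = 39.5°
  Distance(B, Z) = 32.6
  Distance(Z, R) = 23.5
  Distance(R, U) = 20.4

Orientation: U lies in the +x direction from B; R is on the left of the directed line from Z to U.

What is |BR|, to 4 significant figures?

52.68

Checks: |ZR| = 23.50 ✓; |RU| = 20.40 ✓.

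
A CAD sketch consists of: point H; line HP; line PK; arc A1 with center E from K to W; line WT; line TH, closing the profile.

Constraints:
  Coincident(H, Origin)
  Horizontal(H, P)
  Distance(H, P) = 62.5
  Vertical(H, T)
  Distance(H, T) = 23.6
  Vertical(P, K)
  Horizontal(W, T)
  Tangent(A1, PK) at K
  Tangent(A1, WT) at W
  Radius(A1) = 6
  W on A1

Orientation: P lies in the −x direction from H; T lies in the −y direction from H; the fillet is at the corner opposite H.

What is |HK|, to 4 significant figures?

64.93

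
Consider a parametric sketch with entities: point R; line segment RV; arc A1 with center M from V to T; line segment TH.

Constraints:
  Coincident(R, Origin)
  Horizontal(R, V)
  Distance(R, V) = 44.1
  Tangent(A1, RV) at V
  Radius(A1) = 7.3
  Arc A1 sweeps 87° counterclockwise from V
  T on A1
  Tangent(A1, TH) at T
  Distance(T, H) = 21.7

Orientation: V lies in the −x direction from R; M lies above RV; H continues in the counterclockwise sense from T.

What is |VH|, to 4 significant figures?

29.80

On A1, V sits at bearing -90° from M; an 87° counterclockwise sweep puts T at bearing -3°, so T = M + 7.3·(cos -3°, sin -3°) = (-36.81, 6.918). Tangency of A1 to TH means the radius MT is perpendicular to TH, so TH runs along (−sin -3°, cos -3°); with |TH| = 21.7, H = (-35.67, 28.59). Then |VH| = |H − V| = 29.80.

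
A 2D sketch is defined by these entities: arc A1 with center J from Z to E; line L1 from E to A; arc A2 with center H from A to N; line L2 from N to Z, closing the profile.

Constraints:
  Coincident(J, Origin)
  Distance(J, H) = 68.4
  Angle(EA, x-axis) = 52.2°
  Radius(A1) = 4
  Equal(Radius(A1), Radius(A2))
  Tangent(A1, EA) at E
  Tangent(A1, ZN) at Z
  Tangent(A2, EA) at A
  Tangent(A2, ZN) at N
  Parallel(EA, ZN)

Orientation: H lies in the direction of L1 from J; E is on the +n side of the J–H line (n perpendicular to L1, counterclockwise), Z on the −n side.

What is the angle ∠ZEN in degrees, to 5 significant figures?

83.329°

The slot axis is L1's direction at 52.2°, so u = (cos 52.2°, sin 52.2°) = (0.61291, 0.79016) and n = (−sin 52.2°, cos 52.2°) = (-0.79016, 0.61291). J is at the origin and H lies 68.4 along u from J, so H = 68.4·u = (41.923, 54.047). Tangency of A1 to both parallel lines with radius 4.0 puts E and Z at J ± 4.0·n: E = (-3.1606, 2.4516), Z = (3.1606, -2.4516). Equal radii place A and N the same way about H: A = H + 4.0·n = (38.762, 56.498), N = H − 4.0·n = (45.083, 51.595). Then cos ∠ZEN = EZ·EN / (|EZ||EN|), giving 83.329°.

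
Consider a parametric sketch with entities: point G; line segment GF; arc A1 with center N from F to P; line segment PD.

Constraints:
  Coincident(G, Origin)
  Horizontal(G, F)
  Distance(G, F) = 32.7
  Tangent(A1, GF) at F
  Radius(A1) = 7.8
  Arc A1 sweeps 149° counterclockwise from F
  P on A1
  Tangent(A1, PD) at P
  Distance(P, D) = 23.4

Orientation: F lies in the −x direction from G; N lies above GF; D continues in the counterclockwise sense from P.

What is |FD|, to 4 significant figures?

31.01

On A1, F sits at bearing -90° from N; a 149° counterclockwise sweep puts P at bearing 59°, so P = N + 7.8·(cos 59°, sin 59°) = (-28.68, 14.49). The tangent condition forces NP to be normal to PD, so PD runs along (−sin 59°, cos 59°); with |PD| = 23.4, D = (-48.74, 26.54). Then |FD| = |D − F| = 31.01.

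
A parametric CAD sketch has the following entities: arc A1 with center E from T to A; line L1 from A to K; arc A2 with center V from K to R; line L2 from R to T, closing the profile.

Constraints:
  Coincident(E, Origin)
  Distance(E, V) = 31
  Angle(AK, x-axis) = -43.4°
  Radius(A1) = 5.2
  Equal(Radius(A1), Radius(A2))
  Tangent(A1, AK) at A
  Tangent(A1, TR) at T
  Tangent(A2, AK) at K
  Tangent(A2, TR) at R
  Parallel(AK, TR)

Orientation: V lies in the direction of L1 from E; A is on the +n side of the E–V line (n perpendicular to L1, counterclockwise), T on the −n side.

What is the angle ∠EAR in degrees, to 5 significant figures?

71.454°

The slot axis is L1's direction at -43.4°, so u = (cos -43.4°, sin -43.4°) = (0.72657, -0.68709) and n = (−sin -43.4°, cos -43.4°) = (0.68709, 0.72657). E is at the origin and V lies 31.0 along u from E, so V = 31.0·u = (22.524, -21.300). Tangency of A1 to both parallel lines with radius 5.2 puts A and T at E ± 5.2·n: A = (3.5729, 3.7782), T = (-3.5729, -3.7782). Equal radii place K and R the same way about V: K = V + 5.2·n = (26.097, -17.522), R = V − 5.2·n = (18.951, -25.078). Then cos ∠EAR = AE·AR / (|AE||AR|), giving 71.454°.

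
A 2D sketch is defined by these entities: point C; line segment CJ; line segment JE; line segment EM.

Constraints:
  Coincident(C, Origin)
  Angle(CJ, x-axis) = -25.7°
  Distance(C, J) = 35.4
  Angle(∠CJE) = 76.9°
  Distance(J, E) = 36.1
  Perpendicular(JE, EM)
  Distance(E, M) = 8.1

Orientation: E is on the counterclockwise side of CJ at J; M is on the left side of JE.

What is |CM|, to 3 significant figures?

38.5

C is at the origin; CJ runs at -25.7° with length 35.4, so J = 35.4·(cos -25.7°, sin -25.7°) = (31.9, -15.4). ∠CJE = 76.9°, so JE runs at -25.7° + (180° − 76.9°) = 77.4° from the x-axis; with |JE| = 36.1, E = J + 36.1·(cos 77.4°, sin 77.4°) = (39.8, 19.9). JE ⟂ EM; with |EM| = 8.1 on the left of JE, M = E + 8.1·(-0.976, 0.218) = (31.9, 21.6). Then |CM| = |M − C| = 38.5.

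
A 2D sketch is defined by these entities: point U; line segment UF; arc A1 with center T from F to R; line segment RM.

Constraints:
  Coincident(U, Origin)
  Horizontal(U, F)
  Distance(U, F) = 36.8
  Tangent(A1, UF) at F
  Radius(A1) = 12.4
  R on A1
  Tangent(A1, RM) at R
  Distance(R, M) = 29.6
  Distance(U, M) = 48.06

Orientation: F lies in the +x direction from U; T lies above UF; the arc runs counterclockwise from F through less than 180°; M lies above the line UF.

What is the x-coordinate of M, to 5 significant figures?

23.812

Checks: |TF| = 12.40 ✓; |TR| = 12.40 ✓; ∠(TR, RM) = 90.00° ✓; |RM| = 29.60 ✓; |UM| = 48.06 ✓.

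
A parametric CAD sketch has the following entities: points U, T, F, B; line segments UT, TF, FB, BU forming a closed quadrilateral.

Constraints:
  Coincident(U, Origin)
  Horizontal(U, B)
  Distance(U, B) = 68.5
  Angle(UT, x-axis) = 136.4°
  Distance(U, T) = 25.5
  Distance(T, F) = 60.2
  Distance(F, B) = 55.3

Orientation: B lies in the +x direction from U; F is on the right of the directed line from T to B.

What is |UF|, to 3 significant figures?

34.9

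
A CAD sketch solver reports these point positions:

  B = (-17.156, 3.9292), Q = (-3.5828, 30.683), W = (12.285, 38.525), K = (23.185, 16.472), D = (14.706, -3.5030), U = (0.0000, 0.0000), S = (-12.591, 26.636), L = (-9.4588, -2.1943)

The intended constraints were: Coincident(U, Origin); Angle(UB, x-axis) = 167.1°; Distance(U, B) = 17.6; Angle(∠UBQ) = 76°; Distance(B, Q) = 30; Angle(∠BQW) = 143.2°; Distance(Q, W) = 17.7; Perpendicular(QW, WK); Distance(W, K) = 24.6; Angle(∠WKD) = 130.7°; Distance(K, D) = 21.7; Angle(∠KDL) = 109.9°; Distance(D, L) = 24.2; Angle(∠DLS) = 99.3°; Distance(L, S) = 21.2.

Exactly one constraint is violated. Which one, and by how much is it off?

Distance(L, S) = 21.2 — off by 7.80.

U = (0.00, 0.00) ✓; UB at 167.1° ✓; |UB| = 17.60 ✓; ∠UBQ = 76.00° ✓; |BQ| = 30.00 ✓; ∠BQW = 143.2° ✓; |QW| = 17.70 ✓; ∠(QW, WK) = 90.00° ✓; |WK| = 24.60 ✓; ∠WKD = 130.7° ✓; |KD| = 21.70 ✓; ∠KDL = 109.9° ✓; |DL| = 24.20 ✓; ∠DLS = 99.30° ✓; |LS| = 29.00 ✗.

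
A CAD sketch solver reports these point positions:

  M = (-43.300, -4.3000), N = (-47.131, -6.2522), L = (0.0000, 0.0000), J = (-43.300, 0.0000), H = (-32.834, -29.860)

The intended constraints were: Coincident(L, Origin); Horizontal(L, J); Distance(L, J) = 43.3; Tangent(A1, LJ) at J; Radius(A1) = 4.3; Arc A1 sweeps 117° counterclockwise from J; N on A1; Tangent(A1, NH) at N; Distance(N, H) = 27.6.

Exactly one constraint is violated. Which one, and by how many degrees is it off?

Tangent(A1, NH) at N — off by 4.20°.

L = (0.00, 0.00) ✓; L.y = 0.00, J.y = 0.00 ✓; |LJ| = 43.30 ✓; ∠(MJ, JL) = 90.00° ✓; |MJ| = 4.300 ✓; bearing(M→N) − bearing(M→J) = 117.0° ✓; |MN| = 4.300 ✓; ∠(MN, NH) = 85.80° ✗; |NH| = 27.60 ✓.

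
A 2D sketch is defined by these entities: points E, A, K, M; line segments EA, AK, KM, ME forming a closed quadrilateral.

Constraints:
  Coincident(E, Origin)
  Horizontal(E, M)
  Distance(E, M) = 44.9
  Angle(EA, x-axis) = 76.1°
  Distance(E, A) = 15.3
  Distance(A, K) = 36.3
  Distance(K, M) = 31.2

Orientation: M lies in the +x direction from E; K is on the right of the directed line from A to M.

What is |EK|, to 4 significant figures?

26.35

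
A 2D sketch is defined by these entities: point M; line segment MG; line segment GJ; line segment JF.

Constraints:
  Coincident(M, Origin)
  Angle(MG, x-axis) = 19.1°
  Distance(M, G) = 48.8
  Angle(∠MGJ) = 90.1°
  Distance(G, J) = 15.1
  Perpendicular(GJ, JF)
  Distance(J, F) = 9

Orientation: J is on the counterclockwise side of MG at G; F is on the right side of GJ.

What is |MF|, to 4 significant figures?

59.76

M is at the origin; MG runs at 19.1° with length 48.8, so G = 48.8·(cos 19.1°, sin 19.1°) = (46.11, 15.97). ∠MGJ = 90.1°, so GJ runs at 19.1° + (180° − 90.1°) = 109.0° from the x-axis; with |GJ| = 15.1, J = G + 15.1·(cos 109.0°, sin 109.0°) = (41.20, 30.25). GJ ⟂ JF; with |JF| = 9.0 on the right of GJ, F = J + 9.0·(0.9455, 0.3256) = (49.71, 33.18). Then |MF| = |F − M| = 59.76.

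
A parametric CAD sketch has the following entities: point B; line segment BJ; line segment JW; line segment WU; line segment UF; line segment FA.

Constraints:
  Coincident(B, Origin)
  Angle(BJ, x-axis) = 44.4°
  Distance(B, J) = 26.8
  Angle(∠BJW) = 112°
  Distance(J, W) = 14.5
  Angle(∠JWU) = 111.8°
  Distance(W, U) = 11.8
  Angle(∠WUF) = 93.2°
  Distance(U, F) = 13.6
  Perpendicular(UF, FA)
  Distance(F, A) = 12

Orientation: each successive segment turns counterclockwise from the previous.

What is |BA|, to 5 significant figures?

22.239

∠WUF = 93.2° gives UF at -92.600° from the x-axis; with |UF| = 13.6, F = (1.2061, 18.447). UF is perpendicular to FA, so FA runs at -2.6000°; with |FA| = 12.0, A = (13.194, 17.903). Then |BA| = |A − B| = 22.239.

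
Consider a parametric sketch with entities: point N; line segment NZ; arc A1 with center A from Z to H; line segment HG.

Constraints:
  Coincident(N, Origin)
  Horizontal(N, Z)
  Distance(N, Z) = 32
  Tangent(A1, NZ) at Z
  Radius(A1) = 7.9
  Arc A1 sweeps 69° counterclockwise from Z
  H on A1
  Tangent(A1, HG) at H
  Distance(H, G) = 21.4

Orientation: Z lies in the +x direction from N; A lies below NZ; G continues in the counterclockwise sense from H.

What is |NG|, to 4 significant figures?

30.25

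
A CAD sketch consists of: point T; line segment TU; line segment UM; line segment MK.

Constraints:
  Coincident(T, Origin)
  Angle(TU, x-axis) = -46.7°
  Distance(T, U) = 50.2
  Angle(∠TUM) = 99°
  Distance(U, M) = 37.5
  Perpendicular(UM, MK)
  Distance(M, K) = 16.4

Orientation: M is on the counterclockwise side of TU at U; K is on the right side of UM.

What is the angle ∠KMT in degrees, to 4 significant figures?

137.6°

T is at the origin; TU runs at -46.7° with length 50.2, so U = 50.2·(cos -46.7°, sin -46.7°) = (34.43, -36.53). ∠TUM = 99.0°, so UM runs at -46.7° + (180° − 99.0°) = 34.30° from the x-axis; with |UM| = 37.5, M = U + 37.5·(cos 34.30°, sin 34.30°) = (65.41, -15.40). UM ⟂ MK; with |MK| = 16.4 on the right of UM, K = M + 16.4·(0.5635, -0.8261) = (74.65, -28.95). Then cos ∠KMT = MK·MT / (|MK||MT|), giving 137.6°.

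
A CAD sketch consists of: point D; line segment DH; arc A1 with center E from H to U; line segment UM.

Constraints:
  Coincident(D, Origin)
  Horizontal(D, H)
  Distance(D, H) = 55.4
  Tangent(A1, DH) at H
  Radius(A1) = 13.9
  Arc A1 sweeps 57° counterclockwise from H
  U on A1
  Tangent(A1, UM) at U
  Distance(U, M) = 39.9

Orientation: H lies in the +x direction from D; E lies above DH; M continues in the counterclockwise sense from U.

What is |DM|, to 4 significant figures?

97.30

D is at the origin; DH is horizontal with |DH| = 55.4 and H on the +x side, so H = (55.40, 0.000). The tangent condition forces EH to be normal to DH, so E = H + (0, 13.9) = (55.40, 13.90). On A1, H sits at bearing -90° from E; a 57° counterclockwise sweep puts U at bearing -33°, so U = E + 13.9·(cos -33°, sin -33°) = (67.06, 6.330). Tangency of A1 to UM means the radius EU is perpendicular to UM, so UM runs along (−sin -33°, cos -33°); with |UM| = 39.9, M = (88.79, 39.79). Then |DM| = |M − D| = 97.30.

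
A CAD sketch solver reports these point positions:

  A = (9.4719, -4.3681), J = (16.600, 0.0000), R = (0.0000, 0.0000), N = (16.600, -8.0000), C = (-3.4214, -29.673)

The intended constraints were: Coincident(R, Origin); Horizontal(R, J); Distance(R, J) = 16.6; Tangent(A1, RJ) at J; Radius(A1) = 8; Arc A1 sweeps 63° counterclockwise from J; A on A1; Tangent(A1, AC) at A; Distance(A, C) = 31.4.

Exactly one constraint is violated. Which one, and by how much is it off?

Distance(A, C) = 31.4 — off by 3.00.

R = (0.00, 0.00) ✓; R.y = 0.00, J.y = 0.00 ✓; |RJ| = 16.60 ✓; ∠(NJ, JR) = 90.00° ✓; |NJ| = 8.000 ✓; bearing(N→A) − bearing(N→J) = 63.00° ✓; |NA| = 8.000 ✓; ∠(NA, AC) = 90.00° ✓; |AC| = 28.40 ✗.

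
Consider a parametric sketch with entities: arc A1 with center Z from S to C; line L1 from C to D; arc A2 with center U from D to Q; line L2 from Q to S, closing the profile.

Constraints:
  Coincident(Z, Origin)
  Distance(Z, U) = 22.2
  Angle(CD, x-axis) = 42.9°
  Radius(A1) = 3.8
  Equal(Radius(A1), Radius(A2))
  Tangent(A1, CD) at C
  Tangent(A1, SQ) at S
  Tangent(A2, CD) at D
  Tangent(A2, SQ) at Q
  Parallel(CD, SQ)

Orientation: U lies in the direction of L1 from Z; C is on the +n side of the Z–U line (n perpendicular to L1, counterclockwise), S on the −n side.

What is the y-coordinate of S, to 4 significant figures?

-2.784

Z is at the origin and U lies 22.2 along u from Z, so U = 22.2·u = (16.26, 15.11). Tangency of A1 to both parallel lines with radius 3.8 puts C and S at Z ± 3.8·n: C = (-2.587, 2.784), S = (2.587, -2.784). So S.y = -2.784.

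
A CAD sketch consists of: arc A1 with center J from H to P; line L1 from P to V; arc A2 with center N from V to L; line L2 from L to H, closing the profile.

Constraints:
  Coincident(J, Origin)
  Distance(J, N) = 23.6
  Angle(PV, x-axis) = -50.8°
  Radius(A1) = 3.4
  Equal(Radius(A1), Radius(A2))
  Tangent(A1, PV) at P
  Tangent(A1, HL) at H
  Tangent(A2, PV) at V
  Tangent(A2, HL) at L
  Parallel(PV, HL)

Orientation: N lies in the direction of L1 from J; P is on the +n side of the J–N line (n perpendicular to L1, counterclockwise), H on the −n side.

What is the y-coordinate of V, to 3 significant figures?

-16.1

Tangency of A1 to both parallel lines with radius 3.4 puts P and H at J ± 3.4·n: P = (2.63, 2.15), H = (-2.63, -2.15). Equal radii place V and L the same way about N: V = N + 3.4·n = (17.6, -16.1), L = N − 3.4·n = (12.3, -20.4). So V.y = -16.1.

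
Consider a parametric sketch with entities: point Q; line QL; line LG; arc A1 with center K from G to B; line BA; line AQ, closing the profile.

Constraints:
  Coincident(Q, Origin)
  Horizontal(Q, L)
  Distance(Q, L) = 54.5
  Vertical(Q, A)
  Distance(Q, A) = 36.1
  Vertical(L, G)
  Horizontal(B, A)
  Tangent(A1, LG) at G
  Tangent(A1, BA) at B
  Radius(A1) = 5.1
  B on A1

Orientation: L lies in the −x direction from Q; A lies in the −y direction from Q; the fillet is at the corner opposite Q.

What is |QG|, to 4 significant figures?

62.70

The virtual corner opposite Q is at (-54.50, -36.10). Tangency of A1 to LG means the radius KG is perpendicular to LG and since A1 is tangent to BA there, KB ⟂ BA, with radius 5.1, so the center K sits 5.1 in from both sides at K = (-49.40, -31.00). That places the tangent points at G = (-54.50, -31.00) on LG and B = (-49.40, -36.10) on BA. Then |QG| = |G − Q| = 62.70.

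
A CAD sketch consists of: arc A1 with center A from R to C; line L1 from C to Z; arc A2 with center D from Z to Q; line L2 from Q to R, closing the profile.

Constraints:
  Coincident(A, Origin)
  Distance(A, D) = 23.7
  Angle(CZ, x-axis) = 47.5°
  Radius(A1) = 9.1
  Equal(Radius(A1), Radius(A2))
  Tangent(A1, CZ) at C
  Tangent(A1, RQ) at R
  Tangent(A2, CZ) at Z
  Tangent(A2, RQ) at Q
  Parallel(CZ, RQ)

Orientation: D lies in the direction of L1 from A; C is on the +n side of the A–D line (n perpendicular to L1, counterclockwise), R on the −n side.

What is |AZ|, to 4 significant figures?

25.39

The slot axis is L1's direction at 47.5°, so u = (cos 47.5°, sin 47.5°) = (0.6756, 0.7373) and n = (−sin 47.5°, cos 47.5°) = (-0.7373, 0.6756). A is at the origin and D lies 23.7 along u from A, so D = 23.7·u = (16.01, 17.47). Tangency of A1 to both parallel lines with radius 9.1 puts C and R at A ± 9.1·n: C = (-6.709, 6.148), R = (6.709, -6.148). Equal radii place Z and Q the same way about D: Z = D + 9.1·n = (9.302, 23.62), Q = D − 9.1·n = (22.72, 11.33). Then |AZ| = |Z − A| = 25.39.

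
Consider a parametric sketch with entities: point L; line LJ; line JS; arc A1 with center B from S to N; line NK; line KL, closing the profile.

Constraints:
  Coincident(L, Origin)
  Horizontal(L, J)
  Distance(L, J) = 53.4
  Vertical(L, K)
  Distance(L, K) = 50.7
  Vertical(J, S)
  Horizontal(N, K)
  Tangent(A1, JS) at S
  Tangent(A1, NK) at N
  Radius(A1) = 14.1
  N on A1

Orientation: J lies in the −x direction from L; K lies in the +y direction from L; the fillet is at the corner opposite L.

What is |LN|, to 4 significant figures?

64.15

L is at the origin; L and J share the same y with |LJ| = 53.4 and J on the −x side, so J = (-53.40, 0.000). L and K share the same x with |LK| = 50.7 and K on the +y side, so K = (0.000, 50.70). The virtual corner opposite L is at (-53.40, 50.70). Since A1 is tangent to JS there, BS ⟂ JS and since A1 is tangent to NK there, BN ⟂ NK, with radius 14.1, so the center B sits 14.1 in from both sides at B = (-39.30, 36.60). That places the tangent points at S = (-53.40, 36.60) on JS and N = (-39.30, 50.70) on NK. Then |LN| = |N − L| = 64.15.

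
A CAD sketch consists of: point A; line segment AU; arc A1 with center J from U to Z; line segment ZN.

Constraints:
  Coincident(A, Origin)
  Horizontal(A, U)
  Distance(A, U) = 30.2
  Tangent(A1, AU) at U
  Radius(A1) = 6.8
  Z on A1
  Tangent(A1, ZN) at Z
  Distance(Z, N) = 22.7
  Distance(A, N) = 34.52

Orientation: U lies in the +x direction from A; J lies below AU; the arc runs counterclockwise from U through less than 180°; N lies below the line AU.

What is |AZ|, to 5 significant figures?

24.175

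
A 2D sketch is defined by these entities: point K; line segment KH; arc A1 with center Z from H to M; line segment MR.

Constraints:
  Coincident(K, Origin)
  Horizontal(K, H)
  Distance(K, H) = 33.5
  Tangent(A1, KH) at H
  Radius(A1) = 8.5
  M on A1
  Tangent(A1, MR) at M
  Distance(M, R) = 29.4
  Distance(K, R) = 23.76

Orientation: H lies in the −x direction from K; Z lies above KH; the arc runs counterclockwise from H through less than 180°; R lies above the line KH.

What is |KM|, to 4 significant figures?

27.69

K is at the origin; K and H share the same y with |KH| = 33.5 and H on the −x side, so H = (-33.50, 0.000). Tangency of A1 to KH means the radius ZH is perpendicular to KH, so Z = H + (0, 8.5) = (-33.50, 8.500). Since ZM ⟂ MR (tangency), |ZR| = √(8.5² + 29.4²) = 30.60 regardless of where M sits on A1. So R lies on both circle(K, 23.76) and circle(Z, 30.60); the above-KH intersection is R = (-6.475, 22.86). M is the foot of the tangent from R: M = (-27.58, 2.397).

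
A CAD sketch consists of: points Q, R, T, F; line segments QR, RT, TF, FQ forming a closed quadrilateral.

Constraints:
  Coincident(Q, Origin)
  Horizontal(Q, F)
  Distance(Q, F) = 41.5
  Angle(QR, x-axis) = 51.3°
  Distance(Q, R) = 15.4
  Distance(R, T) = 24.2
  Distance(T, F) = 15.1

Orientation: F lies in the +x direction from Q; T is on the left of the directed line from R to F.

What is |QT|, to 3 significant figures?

36.2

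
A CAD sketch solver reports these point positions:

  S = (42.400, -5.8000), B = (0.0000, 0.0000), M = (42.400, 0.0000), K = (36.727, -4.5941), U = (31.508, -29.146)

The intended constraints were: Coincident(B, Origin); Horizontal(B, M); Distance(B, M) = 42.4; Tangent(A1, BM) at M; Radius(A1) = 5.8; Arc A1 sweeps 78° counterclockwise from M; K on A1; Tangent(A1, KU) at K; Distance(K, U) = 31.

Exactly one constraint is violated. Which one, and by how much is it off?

Distance(K, U) = 31 — off by 5.90.

B = (0.00, 0.00) ✓; B.y = 0.00, M.y = 0.00 ✓; |BM| = 42.40 ✓; ∠(SM, MB) = 90.00° ✓; |SM| = 5.800 ✓; bearing(S→K) − bearing(S→M) = 78.00° ✓; |SK| = 5.800 ✓; ∠(SK, KU) = 90.00° ✓; |KU| = 25.10 ✗.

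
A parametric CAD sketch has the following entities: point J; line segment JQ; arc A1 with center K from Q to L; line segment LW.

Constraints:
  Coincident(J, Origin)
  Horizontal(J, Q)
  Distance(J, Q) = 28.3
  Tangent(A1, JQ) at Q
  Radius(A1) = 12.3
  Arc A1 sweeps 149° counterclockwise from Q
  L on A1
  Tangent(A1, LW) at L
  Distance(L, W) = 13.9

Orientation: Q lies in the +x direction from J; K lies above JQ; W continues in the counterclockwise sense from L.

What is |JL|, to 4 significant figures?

41.49

Since A1 is tangent to JQ there, KQ ⟂ JQ, so K = Q + (0, 12.3) = (28.30, 12.30). On A1, Q sits at bearing -90° from K; a 149° counterclockwise sweep puts L at bearing 59°, so L = K + 12.3·(cos 59°, sin 59°) = (34.63, 22.84). Then |JL| = |L − J| = 41.49.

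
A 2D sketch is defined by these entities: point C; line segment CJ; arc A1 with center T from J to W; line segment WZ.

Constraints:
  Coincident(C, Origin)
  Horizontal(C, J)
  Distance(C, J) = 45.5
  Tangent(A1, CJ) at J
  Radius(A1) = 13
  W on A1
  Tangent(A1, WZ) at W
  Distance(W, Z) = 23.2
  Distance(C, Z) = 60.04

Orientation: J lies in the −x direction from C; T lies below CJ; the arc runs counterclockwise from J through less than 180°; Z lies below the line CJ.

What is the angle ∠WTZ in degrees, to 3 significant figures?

60.7°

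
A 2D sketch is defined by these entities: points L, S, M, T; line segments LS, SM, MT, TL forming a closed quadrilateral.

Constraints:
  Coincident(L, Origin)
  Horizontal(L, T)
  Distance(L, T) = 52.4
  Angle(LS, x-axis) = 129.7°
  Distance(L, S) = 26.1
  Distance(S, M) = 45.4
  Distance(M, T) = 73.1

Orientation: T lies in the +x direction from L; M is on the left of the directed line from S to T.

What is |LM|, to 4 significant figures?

58.70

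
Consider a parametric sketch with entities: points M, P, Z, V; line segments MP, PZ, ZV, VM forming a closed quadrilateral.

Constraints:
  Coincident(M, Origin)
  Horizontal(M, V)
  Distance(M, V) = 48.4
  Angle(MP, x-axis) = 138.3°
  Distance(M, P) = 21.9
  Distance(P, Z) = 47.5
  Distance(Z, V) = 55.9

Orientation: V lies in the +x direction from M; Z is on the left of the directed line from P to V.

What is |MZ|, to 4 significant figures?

50.51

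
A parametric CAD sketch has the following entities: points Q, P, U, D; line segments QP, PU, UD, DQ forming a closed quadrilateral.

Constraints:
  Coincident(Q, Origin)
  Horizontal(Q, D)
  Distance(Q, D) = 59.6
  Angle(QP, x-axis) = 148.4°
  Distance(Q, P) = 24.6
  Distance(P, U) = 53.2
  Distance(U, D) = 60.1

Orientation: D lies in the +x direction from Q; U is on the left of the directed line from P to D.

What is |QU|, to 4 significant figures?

50.37

Checks: |PU| = 53.20 ✓; |UD| = 60.10 ✓.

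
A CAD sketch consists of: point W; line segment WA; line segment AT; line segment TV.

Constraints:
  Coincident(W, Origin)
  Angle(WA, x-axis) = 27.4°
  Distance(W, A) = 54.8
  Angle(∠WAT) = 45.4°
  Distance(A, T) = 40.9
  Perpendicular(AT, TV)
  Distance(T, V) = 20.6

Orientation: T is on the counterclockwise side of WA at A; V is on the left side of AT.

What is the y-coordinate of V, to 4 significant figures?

18.27

∠WAT = 45.4°, so AT runs at 27.4° + (180° − 45.4°) = 162.0° from the x-axis; with |AT| = 40.9, T = A + 40.9·(cos 162.0°, sin 162.0°) = (9.754, 37.86). AT ⟂ TV; with |TV| = 20.6 on the left of AT, V = T + 20.6·(-0.3090, -0.9511) = (3.388, 18.27). So V.y = 18.27.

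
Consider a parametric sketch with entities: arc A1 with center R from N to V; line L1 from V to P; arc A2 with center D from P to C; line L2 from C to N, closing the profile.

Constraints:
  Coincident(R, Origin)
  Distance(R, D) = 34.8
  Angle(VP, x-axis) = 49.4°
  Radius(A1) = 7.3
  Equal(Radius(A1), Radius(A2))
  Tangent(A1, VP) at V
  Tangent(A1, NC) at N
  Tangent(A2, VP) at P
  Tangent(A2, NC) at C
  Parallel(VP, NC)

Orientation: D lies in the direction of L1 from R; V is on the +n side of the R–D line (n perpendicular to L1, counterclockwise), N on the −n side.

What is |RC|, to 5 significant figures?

35.557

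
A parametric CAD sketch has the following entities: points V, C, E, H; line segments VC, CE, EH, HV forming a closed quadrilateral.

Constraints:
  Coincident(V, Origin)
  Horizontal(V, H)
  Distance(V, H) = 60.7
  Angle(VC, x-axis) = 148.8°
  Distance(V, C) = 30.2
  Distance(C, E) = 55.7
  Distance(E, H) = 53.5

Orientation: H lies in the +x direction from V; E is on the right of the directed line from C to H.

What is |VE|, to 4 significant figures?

27.54

Checks: |CE| = 55.70 ✓; |EH| = 53.50 ✓.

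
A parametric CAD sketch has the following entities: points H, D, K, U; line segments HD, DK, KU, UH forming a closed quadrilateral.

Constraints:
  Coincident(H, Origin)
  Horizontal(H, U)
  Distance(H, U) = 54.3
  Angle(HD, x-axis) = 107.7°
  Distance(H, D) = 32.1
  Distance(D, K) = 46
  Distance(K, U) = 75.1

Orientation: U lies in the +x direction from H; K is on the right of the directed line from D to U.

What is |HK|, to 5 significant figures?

24.164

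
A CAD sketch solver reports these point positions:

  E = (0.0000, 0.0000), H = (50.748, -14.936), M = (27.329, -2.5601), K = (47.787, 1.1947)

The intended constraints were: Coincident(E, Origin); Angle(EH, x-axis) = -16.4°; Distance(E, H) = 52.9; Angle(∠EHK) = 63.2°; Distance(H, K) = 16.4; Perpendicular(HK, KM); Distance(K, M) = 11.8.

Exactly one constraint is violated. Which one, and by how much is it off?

Distance(K, M) = 11.8 — off by 9.00.

E = (0.00, 0.00) ✓; EH at -16.40° ✓; |EH| = 52.90 ✓; ∠EHK = 63.20° ✓; |HK| = 16.40 ✓; ∠(HK, KM) = 90.00° ✓; |KM| = 20.80 ✗.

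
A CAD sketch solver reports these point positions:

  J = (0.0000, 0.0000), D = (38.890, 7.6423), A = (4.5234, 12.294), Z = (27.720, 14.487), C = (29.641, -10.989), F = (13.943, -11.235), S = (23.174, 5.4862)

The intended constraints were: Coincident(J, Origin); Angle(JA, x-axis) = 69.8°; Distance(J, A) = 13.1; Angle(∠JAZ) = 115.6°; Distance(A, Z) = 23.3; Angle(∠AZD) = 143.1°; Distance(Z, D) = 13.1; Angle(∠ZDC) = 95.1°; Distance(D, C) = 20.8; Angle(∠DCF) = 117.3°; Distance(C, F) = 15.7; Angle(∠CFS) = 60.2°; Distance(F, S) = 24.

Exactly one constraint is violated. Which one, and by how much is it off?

Distance(F, S) = 24 — off by 4.90.

J = (0.00, 0.00) ✓; JA at 69.80° ✓; |JA| = 13.10 ✓; ∠JAZ = 115.6° ✓; |AZ| = 23.30 ✓; ∠AZD = 143.1° ✓; |ZD| = 13.10 ✓; ∠ZDC = 95.10° ✓; |DC| = 20.80 ✓; ∠DCF = 117.3° ✓; |CF| = 15.70 ✓; ∠CFS = 60.20° ✓; |FS| = 19.10 ✗.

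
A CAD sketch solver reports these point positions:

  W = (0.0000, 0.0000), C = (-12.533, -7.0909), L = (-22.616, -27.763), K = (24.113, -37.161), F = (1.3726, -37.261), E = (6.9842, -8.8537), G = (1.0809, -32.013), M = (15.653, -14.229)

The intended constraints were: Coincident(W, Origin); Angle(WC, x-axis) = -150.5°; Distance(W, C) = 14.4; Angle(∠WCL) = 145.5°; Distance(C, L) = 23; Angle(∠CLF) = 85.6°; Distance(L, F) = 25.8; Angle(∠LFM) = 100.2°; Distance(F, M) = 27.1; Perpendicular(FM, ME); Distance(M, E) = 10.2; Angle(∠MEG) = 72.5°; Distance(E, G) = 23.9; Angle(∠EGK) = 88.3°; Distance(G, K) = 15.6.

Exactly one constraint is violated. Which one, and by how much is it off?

Distance(G, K) = 15.6 — off by 8.00.

W = (0.00, 0.00) ✓; WC at -150.5° ✓; |WC| = 14.40 ✓; ∠WCL = 145.5° ✓; |CL| = 23.00 ✓; ∠CLF = 85.60° ✓; |LF| = 25.80 ✓; ∠LFM = 100.2° ✓; |FM| = 27.10 ✓; ∠(FM, ME) = 90.00° ✓; |ME| = 10.20 ✓; ∠MEG = 72.50° ✓; |EG| = 23.90 ✓; ∠EGK = 88.30° ✓; |GK| = 23.60 ✗.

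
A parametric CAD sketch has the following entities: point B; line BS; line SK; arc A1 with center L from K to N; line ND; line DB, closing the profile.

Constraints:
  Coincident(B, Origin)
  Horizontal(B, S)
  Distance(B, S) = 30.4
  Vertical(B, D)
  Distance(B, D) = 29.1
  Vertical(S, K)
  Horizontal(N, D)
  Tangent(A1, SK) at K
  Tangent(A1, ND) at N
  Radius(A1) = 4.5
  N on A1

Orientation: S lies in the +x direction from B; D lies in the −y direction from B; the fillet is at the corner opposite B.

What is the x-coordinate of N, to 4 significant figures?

25.90

B is at the origin; B and S share the same y with |BS| = 30.4 and S on the +x side, so S = (30.40, 0.000). B and D share the same x with |BD| = 29.1 and D on the −y side, so D = (0.000, -29.10). The virtual corner opposite B is at (30.40, -29.10). A1 meets SK tangentially, so LK is at right angles to SK and the tangent condition forces LN to be normal to ND, with radius 4.5, so the center L sits 4.5 in from both sides at L = (25.90, -24.60). That places the tangent points at K = (30.40, -24.60) on SK and N = (25.90, -29.10) on ND. So N.x = 25.90.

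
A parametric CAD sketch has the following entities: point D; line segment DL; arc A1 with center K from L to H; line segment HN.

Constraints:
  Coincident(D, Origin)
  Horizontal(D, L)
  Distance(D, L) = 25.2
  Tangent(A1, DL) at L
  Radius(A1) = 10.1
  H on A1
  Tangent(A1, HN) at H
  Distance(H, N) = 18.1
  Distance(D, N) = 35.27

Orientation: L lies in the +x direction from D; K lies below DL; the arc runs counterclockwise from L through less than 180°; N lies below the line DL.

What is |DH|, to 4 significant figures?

19.48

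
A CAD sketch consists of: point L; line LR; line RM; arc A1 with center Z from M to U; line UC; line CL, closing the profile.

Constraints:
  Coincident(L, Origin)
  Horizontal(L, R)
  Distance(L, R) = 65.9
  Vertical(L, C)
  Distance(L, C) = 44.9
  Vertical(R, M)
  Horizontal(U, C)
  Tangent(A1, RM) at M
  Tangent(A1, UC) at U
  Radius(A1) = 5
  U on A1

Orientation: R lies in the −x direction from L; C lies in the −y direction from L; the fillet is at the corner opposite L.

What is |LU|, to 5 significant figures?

75.663

L is at the origin; LR is horizontal with |LR| = 65.9 and R on the −x side, so R = (-65.900, 0.0000). L and C share the same x with |LC| = 44.9 and C on the −y side, so C = (0.0000, -44.900). The virtual corner opposite L is at (-65.900, -44.900). Tangency of A1 to RM means the radius ZM is perpendicular to RM and since A1 is tangent to UC there, ZU ⟂ UC, with radius 5.0, so the center Z sits 5.0 in from both sides at Z = (-60.900, -39.900). That places the tangent points at M = (-65.900, -39.900) on RM and U = (-60.900, -44.900) on UC. Then |LU| = |U − L| = 75.663.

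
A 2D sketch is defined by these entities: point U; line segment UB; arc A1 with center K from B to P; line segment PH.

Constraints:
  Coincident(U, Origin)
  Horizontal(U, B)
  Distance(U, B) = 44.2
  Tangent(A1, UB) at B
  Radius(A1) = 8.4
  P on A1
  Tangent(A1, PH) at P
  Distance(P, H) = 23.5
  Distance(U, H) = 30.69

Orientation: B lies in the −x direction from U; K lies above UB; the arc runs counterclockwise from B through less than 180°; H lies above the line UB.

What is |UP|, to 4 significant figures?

37.93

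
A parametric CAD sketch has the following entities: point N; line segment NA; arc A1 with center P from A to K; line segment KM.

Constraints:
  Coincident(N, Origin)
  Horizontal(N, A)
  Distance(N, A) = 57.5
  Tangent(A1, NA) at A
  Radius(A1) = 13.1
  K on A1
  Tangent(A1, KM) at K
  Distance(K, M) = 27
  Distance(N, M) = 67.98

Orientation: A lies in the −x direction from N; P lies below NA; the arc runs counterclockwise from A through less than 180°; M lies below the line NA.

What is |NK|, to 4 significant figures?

71.29

Checks: |PK| = 13.10 ✓; ∠(PK, KM) = 90.00° ✓; |KM| = 27.00 ✓; |NM| = 67.98 ✓.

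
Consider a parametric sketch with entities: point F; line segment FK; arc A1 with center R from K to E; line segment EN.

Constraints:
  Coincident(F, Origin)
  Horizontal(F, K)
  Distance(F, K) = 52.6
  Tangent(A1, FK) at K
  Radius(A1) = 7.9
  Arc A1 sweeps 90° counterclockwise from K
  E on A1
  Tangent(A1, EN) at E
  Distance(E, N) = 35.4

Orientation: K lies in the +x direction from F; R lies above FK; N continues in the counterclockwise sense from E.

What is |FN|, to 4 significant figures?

74.40

F is at the origin; F and K share the same y with |FK| = 52.6 and K on the +x side, so K = (52.60, 0.000). Since A1 is tangent to FK there, RK ⟂ FK, so R = K + (0, 7.9) = (52.60, 7.900). On A1, K sits at bearing -90° from R; a 90° counterclockwise sweep puts E at bearing 0°, so E = R + 7.9·(cos 0°, sin 0°) = (60.50, 7.900). Tangency of A1 to EN means the radius RE is perpendicular to EN, so EN runs along (−sin 0°, cos 0°); with |EN| = 35.4, N = (60.50, 43.30). Then |FN| = |N − F| = 74.40.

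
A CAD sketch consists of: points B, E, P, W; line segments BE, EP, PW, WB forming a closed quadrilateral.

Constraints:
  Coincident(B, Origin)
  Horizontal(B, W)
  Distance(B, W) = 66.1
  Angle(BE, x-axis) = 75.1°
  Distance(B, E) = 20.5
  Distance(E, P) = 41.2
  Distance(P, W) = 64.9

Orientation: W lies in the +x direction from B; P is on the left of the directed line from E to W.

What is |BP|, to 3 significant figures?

60.8

Checks: |EP| = 41.20 ✓; |PW| = 64.90 ✓.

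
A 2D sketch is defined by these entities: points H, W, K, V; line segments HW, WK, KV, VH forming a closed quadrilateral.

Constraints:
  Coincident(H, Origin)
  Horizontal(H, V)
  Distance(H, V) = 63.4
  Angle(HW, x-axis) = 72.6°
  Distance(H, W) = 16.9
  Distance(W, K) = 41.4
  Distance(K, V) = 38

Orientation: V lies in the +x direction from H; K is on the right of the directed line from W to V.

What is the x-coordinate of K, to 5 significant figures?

29.543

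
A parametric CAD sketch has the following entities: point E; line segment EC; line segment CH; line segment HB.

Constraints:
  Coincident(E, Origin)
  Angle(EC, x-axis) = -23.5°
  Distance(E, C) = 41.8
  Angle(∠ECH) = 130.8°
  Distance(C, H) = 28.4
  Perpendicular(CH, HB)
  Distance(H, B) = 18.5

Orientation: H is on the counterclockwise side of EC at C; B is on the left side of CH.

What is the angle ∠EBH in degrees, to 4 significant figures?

103.3°

E is at the origin; EC runs at -23.5° with length 41.8, so C = 41.8·(cos -23.5°, sin -23.5°) = (38.33, -16.67). ∠ECH = 130.8°, so CH runs at -23.5° + (180° − 130.8°) = 25.70° from the x-axis; with |CH| = 28.4, H = C + 28.4·(cos 25.70°, sin 25.70°) = (63.92, -4.352). The perpendicularity gives HB at right angles to CH; with |HB| = 18.5 on the left of CH, B = H + 18.5·(-0.4337, 0.9011) = (55.90, 12.32). Then cos ∠EBH = BE·BH / (|BE||BH|), giving 103.3°.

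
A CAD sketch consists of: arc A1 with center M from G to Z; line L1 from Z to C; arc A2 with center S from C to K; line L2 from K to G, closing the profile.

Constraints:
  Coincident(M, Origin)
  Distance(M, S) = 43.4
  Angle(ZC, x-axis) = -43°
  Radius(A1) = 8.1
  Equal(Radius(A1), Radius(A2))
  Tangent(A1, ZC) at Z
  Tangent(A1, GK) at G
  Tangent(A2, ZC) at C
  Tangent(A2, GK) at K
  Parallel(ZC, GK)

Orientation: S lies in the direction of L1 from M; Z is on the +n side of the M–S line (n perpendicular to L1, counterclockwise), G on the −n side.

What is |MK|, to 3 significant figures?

44.1

The slot axis is L1's direction at -43.0°, so u = (cos -43.0°, sin -43.0°) = (0.731, -0.682) and n = (−sin -43.0°, cos -43.0°) = (0.682, 0.731). M is at the origin and S lies 43.4 along u from M, so S = 43.4·u = (31.7, -29.6). Tangency of A1 to both parallel lines with radius 8.1 puts Z and G at M ± 8.1·n: Z = (5.52, 5.92), G = (-5.52, -5.92). Equal radii place C and K the same way about S: C = S + 8.1·n = (37.3, -23.7), K = S − 8.1·n = (26.2, -35.5). Then |MK| = |K − M| = 44.1.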